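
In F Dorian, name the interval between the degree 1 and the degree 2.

M2

The scale runs F G Ab Bb C D Eb.
So we need the interval from F up to G.
From F to G is 2 semitones, exactly the major second.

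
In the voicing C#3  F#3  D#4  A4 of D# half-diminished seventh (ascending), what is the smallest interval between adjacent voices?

perfect fourth

Adjacent intervals: C#3→F#3 = perfect fourth; F#3→D#4 = major sixth; D#4→A4 = diminished fifth.
The smallest is C#3 to F#3, a perfect fourth (5 semitones).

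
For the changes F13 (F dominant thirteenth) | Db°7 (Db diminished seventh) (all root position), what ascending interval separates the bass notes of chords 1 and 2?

minor 6th

The roots are F and Db.
From F to Db: 8 semitones over a sixth = minor.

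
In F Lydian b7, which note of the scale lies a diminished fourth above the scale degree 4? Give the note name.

Eb

The scale is F G A B C D Eb.
The scale degree 4 is B; a diminished fourth above that is Eb — scale degree 7.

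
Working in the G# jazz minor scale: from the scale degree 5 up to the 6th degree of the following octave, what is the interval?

major ninth

G# melodic minor: G# A# B C# D# E# F##.
Scale degree 5 = D#; 6th scale degree (up an octave) = E#.
From D# to E# is 14 semitones, exactly the major ninth.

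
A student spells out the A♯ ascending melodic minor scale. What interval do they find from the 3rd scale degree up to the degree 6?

augmented 4th

A♯ melodic minor: A♯ B♯ C♯ D♯ E♯ F𝄪 G𝄪.
So we need the interval from C♯ up to F𝄪.
C♯ up to F𝄪 is 6 semitones, a half step wider than a perfect fourth, so the interval is augmented.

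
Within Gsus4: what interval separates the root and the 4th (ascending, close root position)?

P4

Gsus4 is spelled G–C–D.
Root = G; 4th = C.
Counting 4 letters and 5 half steps from G gives a perfect fourth.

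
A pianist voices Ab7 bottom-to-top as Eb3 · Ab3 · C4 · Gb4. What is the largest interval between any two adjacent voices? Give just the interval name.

Adjacent intervals: Eb3→Ab3 = perfect fourth; Ab3→C4 = major third; C4→Gb4 = diminished fifth.
The largest is C4 to Gb4, a diminished fifth (6 semitones).

diminished fifth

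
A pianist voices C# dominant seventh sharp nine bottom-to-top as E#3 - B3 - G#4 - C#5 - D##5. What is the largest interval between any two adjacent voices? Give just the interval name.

Adjacent intervals: E#3→B3 = diminished fifth; B3→G#4 = major sixth; G#4→C#5 = perfect fourth; C#5→D##5 = augmented second.
The largest is B3 to G#4, a major sixth (9 semitones).

M6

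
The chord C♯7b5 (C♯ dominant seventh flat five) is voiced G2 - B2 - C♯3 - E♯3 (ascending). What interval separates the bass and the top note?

augmented sixth

The outer voices are G2 and E♯3.
G up to E♯ is 10 semitones, a half step wider than a major sixth, so the interval is augmented.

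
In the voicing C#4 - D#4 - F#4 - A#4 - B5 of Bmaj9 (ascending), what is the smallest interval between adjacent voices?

M2

Adjacent intervals: C#4→D#4 = major second; D#4→F#4 = minor third; F#4→A#4 = major third; A#4→B5 = minor ninth.
The smallest is C#4 to D#4, a major second (2 semitones).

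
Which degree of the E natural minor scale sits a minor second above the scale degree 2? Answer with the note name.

G

The scale is E F# G A B C D.
The scale degree 2 is F#; a minor second above that is G — scale degree 3.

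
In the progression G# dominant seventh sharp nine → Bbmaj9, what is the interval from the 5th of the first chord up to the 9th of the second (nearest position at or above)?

G# dominant seventh sharp nine has D# as its 5th, and Bbmaj9 has C as its 9th.
From D# to C: 9 semitones over a seventh = diminished.

d7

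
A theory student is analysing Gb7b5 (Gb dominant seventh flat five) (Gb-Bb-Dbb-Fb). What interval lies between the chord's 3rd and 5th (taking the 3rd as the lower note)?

3rd = Bb; 5th = Dbb.
From Bb to Dbb: 2 semitones over a third = diminished.

diminished third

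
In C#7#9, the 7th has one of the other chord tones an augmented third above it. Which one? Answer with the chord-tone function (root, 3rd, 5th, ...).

9th

C#7#9: C#–E#–G#–B–D##.
The 7th is B. An augmented third above B is D##.
D## is the chord's 9th.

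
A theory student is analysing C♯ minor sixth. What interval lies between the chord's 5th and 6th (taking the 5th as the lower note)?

C♯m6 is spelled C♯-E-G♯-A♯.
5th = G♯; 6th = A♯.
Counting 2 letters and 2 half steps from G♯ gives a major second.

major second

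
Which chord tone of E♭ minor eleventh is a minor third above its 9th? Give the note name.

Ab

Spelling the chord: E♭ G♭ B♭ D♭ F A♭.
The 9th is F. A minor third above F is A♭.
A♭ is the chord's 11th.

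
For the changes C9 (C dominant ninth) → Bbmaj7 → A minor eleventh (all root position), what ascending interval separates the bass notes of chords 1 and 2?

The roots are C and Bb.
From C to Bb: 10 semitones over a seventh = minor.

m7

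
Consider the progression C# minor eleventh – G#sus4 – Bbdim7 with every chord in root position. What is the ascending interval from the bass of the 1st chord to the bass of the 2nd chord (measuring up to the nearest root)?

The roots are C# and G#.
From C# to G# is 7 semitones, exactly the perfect fifth.

P5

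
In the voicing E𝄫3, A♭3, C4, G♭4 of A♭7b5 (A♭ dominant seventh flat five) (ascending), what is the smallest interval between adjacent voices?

major third

Adjacent intervals: E𝄫3→A♭3 = augmented fourth; A♭3→C4 = major third; C4→G♭4 = diminished fifth.
The smallest is A♭3 to C4, a major third (4 semitones).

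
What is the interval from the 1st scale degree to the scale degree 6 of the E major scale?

major sixth

Spelling the E major scale: E F# G# A B C# D#.
1st scale degree = E; degree 6 = C#.
From E to C# is 9 semitones, exactly the major sixth.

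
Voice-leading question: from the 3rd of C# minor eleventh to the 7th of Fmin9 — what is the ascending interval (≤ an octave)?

C# minor eleventh has E as its 3rd, and Fmin9 has Eb as its 7th.
From E to Eb: 11 semitones over an octave = diminished.

diminished 8th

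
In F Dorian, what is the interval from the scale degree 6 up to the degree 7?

minor second

The scale runs F G Ab Bb C D Eb.
Scale degree 6 = D; degree 7 = Eb.
2 letter names make it a second; at 1 semitone (a half step narrower than major) the quality is minor.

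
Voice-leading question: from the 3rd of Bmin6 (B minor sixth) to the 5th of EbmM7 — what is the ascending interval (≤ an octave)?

m6

Bmin6 (B minor sixth) has D as its 3rd, and EbmM7 has Bb as its 5th.
From D to Bb: 8 semitones over a sixth = minor.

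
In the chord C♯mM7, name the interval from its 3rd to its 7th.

augmented fifth

C♯mM7 (C♯ minor-major seventh) is spelled C♯–E–G♯–B♯.
3rd = E; 7th = B♯.
From E to B♯: 8 semitones over a fifth = augmented.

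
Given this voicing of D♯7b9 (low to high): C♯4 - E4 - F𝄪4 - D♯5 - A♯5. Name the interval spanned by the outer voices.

The outer voices are C♯4 and A♯5.
C♯ up to A♯ spans 13 letter names and 21 semitones — a major thirteenth.

major thirteenth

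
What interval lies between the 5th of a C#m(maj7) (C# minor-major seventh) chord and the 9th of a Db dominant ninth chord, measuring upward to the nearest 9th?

The 5th of C#m(maj7) (C# minor-major seventh) is G#; the 9th of Db dominant ninth is Eb.
G# up to Eb is 7 semitones, a whole step narrower than a major sixth, so the interval is diminished.

diminished sixth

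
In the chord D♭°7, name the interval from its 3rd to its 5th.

Spelling the chord: D♭–F♭–A𝄫–C𝄫.
3rd = F♭; 5th = A𝄫.
3 letter names make it a third; at 3 semitones (a half step narrower than major) the quality is minor.

minor 3rd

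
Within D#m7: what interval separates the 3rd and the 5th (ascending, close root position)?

The chord tones of D#min7 are D#–F#–A#–C#.
That puts F# below A#.
Counting 3 letters and 4 half steps from F# gives a major third.

major third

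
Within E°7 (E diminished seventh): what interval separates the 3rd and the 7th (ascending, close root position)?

E diminished seventh is spelled E, G, Bb, Db.
3rd = G; 7th = Db.
G up to Db is 6 semitones, a half step narrower than a perfect fifth, so the interval is diminished.

d5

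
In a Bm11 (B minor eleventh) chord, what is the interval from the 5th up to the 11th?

The chord tones of Bm11 are B–D–F#–A–C#–E.
So we need the interval from F# up to E.
F# up to E is 10 semitones, a half step narrower than a major seventh, so the interval is minor.

minor 7th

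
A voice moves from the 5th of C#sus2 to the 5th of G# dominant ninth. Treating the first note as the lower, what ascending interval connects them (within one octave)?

The 5th of C#sus2 is G#; the 5th of G# dominant ninth is D#.
From G# to D# is 7 semitones, exactly the perfect fifth.

perfect 5th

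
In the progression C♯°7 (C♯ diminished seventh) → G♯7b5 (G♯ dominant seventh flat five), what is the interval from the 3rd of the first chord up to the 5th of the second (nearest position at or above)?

The 3rd of C♯°7 (C♯ diminished seventh) is E; the 5th of G♯7b5 (G♯ dominant seventh flat five) is D.
7 letter names make it a seventh; at 10 semitones (a half step narrower than major) the quality is minor.

minor 7th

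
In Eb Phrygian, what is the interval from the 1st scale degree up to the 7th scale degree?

minor 7th

Spelling Eb Phrygian: Eb Fb Gb Ab Bb Cb Db.
1st scale degree = Eb; degree 7 = Db.
From Eb to Db: 10 semitones over a seventh = minor.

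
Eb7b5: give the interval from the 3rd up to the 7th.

diminished fifth

Eb dominant seventh flat five is spelled Eb-G-Bbb-Db.
So we need the interval from G up to Db.
From G to Db: 6 semitones over a fifth = diminished.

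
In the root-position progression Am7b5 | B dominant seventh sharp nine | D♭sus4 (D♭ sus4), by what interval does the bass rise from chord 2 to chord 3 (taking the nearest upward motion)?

diminished third

The roots are B and D♭.
From B to D♭: 2 semitones over a third = diminished.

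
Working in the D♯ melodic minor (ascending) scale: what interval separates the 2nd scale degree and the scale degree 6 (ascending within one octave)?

D♯ melodic minor: D♯ E♯ F♯ G♯ A♯ B♯ C𝄪.
So we need the interval from E♯ up to B♯.
E♯ up to B♯ spans 5 letter names and 7 semitones — a perfect fifth.

perfect fifth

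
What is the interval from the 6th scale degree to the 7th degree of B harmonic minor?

augmented second

The scale runs B C♯ D E F♯ G A♯.
The 6th scale degree is G and the 7th scale degree is A♯.
G up to A♯ is 3 semitones, a half step wider than a major second, so the interval is augmented.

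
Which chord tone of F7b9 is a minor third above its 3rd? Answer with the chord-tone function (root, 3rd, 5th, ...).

The chord tones of F7b9 (F dominant seventh flat nine) are F-A-C-E♭-G♭.
The 3rd is A. A minor third above A is C.
C is the chord's 5th.

5th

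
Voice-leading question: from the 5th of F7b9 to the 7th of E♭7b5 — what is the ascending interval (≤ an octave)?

F7b9 has C as its 5th, and E♭7b5 has D♭ as its 7th.
From C to D♭: 1 semitone over a second = minor.

minor 2nd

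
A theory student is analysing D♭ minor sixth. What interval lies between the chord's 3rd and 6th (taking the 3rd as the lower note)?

D♭m6: D♭–F♭–A♭–B♭.
That puts F♭ below B♭.
From F♭ to B♭: 6 semitones over a fourth = augmented.

A4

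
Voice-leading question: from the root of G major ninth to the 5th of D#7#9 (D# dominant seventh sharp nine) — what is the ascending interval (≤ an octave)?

The root of G major ninth is G; the 5th of D#7#9 (D# dominant seventh sharp nine) is A#.
2 letter names make it a second; at 3 semitones (a half step wider than major) the quality is augmented.

augmented second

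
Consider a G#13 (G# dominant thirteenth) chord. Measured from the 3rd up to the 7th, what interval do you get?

diminished 5th

G#13 (G# dominant thirteenth) is spelled G#–B#–D#–F#–A#–E#.
That puts B# below F#.
5 letter names make it a fifth; at 6 semitones (a half step narrower than perfect) the quality is diminished.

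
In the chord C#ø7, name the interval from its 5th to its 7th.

major third

C#ø (C# half-diminished seventh) is spelled C#-E-G-B.
The 5th is G and the 7th is B.
Counting 3 letters and 4 half steps from G gives a major third.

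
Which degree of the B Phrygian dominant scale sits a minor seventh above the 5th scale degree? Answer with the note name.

E

The scale is B C D♯ E F♯ G A.
The 5th scale degree is F♯; a minor seventh above that is E — scale degree 4.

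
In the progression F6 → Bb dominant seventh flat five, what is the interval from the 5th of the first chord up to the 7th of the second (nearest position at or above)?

The 5th of F6 is C; the 7th of Bb dominant seventh flat five is Ab.
From C to Ab: 8 semitones over a sixth = minor.

minor 6th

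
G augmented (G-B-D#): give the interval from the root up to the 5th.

augmented 5th

That puts G below D#.
From G to D#: 8 semitones over a fifth = augmented.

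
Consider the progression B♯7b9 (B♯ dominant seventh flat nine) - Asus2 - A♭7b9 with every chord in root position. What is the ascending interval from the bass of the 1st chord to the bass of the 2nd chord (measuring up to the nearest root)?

The roots are B♯ and A.
From B♯ to A: 9 semitones over a seventh = diminished.

diminished 7th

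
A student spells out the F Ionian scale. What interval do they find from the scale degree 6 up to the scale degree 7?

major second

The scale runs F G A Bb C D E.
That puts D below E.
From D to E is 2 semitones, exactly the major second.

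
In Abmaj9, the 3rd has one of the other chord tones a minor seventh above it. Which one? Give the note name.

Ab major ninth is spelled Ab, C, Eb, G, Bb.
The 3rd is C. A minor seventh above C is Bb.
Bb is the chord's 9th.

Bb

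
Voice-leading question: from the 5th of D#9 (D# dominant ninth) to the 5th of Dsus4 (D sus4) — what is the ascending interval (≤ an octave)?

The 5th of D#9 (D# dominant ninth) is A#; the 5th of Dsus4 (D sus4) is A.
8 letter names make it an octave; at 11 semitones (a half step narrower than perfect) the quality is diminished.

diminished 8th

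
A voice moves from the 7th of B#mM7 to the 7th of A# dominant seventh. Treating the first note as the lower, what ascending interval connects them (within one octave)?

The 7th of B#mM7 is A##; the 7th of A# dominant seventh is G#.
7 letter names make it a seventh; at 9 semitones (a whole step narrower than major) the quality is diminished.

diminished seventh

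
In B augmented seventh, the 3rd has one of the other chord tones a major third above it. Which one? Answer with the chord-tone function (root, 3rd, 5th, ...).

The chord tones of B+7 (B augmented seventh) are B–D#–F##–A.
The 3rd is D#. A major third above D# is F##.
F## is the chord's 5th.

5th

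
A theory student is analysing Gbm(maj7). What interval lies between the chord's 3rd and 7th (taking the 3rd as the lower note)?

The chord tones of GbmM7 are Gb-Bbb-Db-F.
That puts Bbb below F.
From Bbb to F: 8 semitones over a fifth = augmented.

augmented fifth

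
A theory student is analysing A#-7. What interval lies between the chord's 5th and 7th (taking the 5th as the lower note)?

minor third

The chord tones of A#min7 are A#-C#-E#-G#.
That puts E# below G#.
E# up to G# is 3 semitones, a half step narrower than a major third, so the interval is minor.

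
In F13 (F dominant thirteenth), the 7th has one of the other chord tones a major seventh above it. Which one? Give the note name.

The chord tones of F13 (F dominant thirteenth) are F–A–C–E♭–G–D.
The 7th is E♭. A major seventh above E♭ is D.
D is the chord's 13th.

D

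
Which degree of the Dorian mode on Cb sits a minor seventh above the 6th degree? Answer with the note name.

Gb

The scale is Cb Db Ebb Fb Gb Ab Bbb.
The 6th degree is Ab; a minor seventh above that is Gb — scale degree 5.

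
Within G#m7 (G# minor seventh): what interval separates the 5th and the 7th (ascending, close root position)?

m3

G# minor seventh is spelled G#-B-D#-F#.
That puts D# below F#.
From D# to F#: 3 semitones over a third = minor.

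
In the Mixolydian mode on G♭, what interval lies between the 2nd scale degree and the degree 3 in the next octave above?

major ninth

G♭ mixolydian: G♭ A♭ B♭ C♭ D♭ E♭ F♭.
That puts A♭ below B♭.
Counting 9 letters and 14 half steps from A♭ gives a major ninth.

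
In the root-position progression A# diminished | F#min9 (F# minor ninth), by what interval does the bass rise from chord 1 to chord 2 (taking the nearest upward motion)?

m6

The roots are A# and F#.
From A# to F#: 8 semitones over a sixth = minor.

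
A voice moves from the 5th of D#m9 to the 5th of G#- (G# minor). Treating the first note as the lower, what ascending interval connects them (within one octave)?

The 5th of D#m9 is A#; the 5th of G#- (G# minor) is D#.
From A# to D# is 5 semitones, exactly the perfect fourth.

P4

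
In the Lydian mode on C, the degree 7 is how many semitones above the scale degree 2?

The scale is C D E F# G A B.
D up to B is a major sixth — 9 semitones.

9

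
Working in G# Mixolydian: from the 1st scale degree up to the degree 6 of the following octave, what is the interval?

major 13th

Spelling G# Mixolydian: G# A# B# C# D# E# F#.
1st scale degree = G#; 6th scale degree (up an octave) = E#.
G# up to E# spans 13 letter names and 21 semitones — a major thirteenth.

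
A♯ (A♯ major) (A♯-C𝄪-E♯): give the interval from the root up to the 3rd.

major 3rd

So we need the interval from A♯ up to C𝄪.
A♯ up to C𝄪 spans 3 letter names and 4 semitones — a major third.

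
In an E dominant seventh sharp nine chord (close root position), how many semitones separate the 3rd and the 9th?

11

E7#9 (E dominant seventh sharp nine): E-G#-B-D-F##.
G# to F## is a major seventh: 11 semitones.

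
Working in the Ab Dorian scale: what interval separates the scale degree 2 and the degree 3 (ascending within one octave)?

minor second

Spelling the Ab Dorian scale: Ab Bb Cb Db Eb F Gb.
So we need the interval from Bb up to Cb.
Bb up to Cb is 1 semitone, a half step narrower than a major second, so the interval is minor.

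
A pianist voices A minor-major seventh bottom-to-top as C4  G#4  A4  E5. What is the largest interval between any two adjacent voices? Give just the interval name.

augmented fifth

Adjacent intervals: C4→G#4 = augmented fifth; G#4→A4 = minor second; A4→E5 = perfect fifth.
The largest is C4 to G#4, an augmented fifth (8 semitones).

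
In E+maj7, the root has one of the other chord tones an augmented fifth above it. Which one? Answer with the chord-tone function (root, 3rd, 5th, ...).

Emaj7#5 (E augmented major seventh): E–G♯–B♯–D♯.
The root is E. An augmented fifth above E is B♯.
B♯ is the chord's 5th.

5th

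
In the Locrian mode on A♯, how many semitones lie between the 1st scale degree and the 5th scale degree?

6

The scale is A♯ B C♯ D♯ E F♯ G♯.
A♯ up to E is a diminished fifth — 6 semitones.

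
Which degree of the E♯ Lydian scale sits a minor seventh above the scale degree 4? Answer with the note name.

The scale is E♯ F𝄪 G𝄪 A𝄪 B♯ C𝄪 D𝄪.
The scale degree 4 is A𝄪; a minor seventh above that is G𝄪 — scale degree 3.

G##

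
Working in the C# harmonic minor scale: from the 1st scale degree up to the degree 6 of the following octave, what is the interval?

The scale runs C# D# E F# G# A B#.
That puts C# below A.
13 letter names make it a thirteenth; at 20 semitones (a half step narrower than major) the quality is minor.

minor thirteenth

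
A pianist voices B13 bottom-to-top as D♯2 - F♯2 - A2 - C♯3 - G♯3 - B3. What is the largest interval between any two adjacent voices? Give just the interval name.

Adjacent intervals: D♯2→F♯2 = minor third; F♯2→A2 = minor third; A2→C♯3 = major third; C♯3→G♯3 = perfect fifth; G♯3→B3 = minor third.
The largest is C♯3 to G♯3, a perfect fifth (7 semitones).

perfect 5th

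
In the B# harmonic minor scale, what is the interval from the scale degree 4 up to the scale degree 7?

The scale runs B# C## D# E# F## G# A##.
Scale degree 4 = E#; scale degree 7 = A##.
4 letter names make it a fourth; at 6 semitones (a half step wider than perfect) the quality is augmented.

augmented fourth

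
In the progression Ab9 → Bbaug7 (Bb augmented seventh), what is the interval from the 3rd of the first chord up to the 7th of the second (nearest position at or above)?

minor 6th

The 3rd of Ab9 is C; the 7th of Bbaug7 (Bb augmented seventh) is Ab.
C up to Ab is 8 semitones, a half step narrower than a major sixth, so the interval is minor.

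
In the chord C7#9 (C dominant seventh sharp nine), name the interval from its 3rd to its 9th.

Spelling the chord: C, E, G, Bb, D#.
That puts E below D#.
From E to D# is 11 semitones, exactly the major seventh.

major seventh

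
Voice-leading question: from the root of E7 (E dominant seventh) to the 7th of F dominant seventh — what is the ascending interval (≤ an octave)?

The root of E7 (E dominant seventh) is E; the 7th of F dominant seventh is E♭.
E up to E♭ is 11 semitones, a half step narrower than a perfect octave, so the interval is diminished.

diminished octave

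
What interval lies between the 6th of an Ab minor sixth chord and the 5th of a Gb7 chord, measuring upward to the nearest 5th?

The 6th of Ab minor sixth is F; the 5th of Gb7 is Db.
From F to Db: 8 semitones over a sixth = minor.

minor sixth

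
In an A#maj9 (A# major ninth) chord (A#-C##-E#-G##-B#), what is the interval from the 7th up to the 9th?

minor third

7th = G##; 9th = B#.
G## up to B# is 3 semitones, a half step narrower than a major third, so the interval is minor.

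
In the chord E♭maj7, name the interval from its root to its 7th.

E♭Δ7 (E♭ major seventh) is spelled E♭-G-B♭-D.
The root is E♭ and the 7th is D.
E♭ up to D spans 7 letter names and 11 semitones — a major seventh.

M7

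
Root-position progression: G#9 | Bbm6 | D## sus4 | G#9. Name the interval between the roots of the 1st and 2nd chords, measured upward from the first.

The roots are G# and Bb.
From G# to Bb: 2 semitones over a third = diminished.

d3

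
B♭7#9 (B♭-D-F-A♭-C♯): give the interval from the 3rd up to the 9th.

major seventh

The 3rd is D and the 9th is C♯.
From D to C♯ is 11 semitones, exactly the major seventh.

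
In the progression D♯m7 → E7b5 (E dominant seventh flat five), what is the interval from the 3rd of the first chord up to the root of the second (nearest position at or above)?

D♯m7 has F♯ as its 3rd, and E7b5 (E dominant seventh flat five) has E as its root.
F♯ up to E is 10 semitones, a half step narrower than a major seventh, so the interval is minor.

minor seventh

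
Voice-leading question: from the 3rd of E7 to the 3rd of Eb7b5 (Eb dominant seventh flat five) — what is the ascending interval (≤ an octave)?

E7 has G# as its 3rd, and Eb7b5 (Eb dominant seventh flat five) has G as its 3rd.
8 letter names make it an octave; at 11 semitones (a half step narrower than perfect) the quality is diminished.

diminished octave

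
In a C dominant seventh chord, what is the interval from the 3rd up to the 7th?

d5

C7 is spelled C-E-G-B♭.
That puts E below B♭.
5 letter names make it a fifth; at 6 semitones (a half step narrower than perfect) the quality is diminished.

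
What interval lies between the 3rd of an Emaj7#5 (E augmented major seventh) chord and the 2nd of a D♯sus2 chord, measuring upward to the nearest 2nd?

Emaj7#5 (E augmented major seventh) has G♯ as its 3rd, and D♯sus2 has E♯ as its 2nd.
From G♯ to E♯ is 9 semitones, exactly the major sixth.

M6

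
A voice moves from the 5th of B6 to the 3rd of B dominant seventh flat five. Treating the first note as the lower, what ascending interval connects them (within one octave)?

major sixth

B6 has F# as its 5th, and B dominant seventh flat five has D# as its 3rd.
F# up to D# spans 6 letter names and 9 semitones — a major sixth.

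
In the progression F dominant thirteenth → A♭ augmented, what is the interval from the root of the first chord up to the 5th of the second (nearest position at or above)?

The root of F dominant thirteenth is F; the 5th of A♭ augmented is E.
F up to E spans 7 letter names and 11 semitones — a major seventh.

major seventh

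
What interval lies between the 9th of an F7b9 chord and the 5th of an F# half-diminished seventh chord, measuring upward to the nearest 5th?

augmented fourth

F7b9 has Gb as its 9th, and F# half-diminished seventh has C as its 5th.
Gb up to C is 6 semitones, a half step wider than a perfect fourth, so the interval is augmented.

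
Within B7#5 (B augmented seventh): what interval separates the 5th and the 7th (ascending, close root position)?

The chord tones of B augmented seventh are B D♯ F𝄪 A.
The 5th is F𝄪 and the 7th is A.
3 letter names make it a third; at 2 semitones (a whole step narrower than major) the quality is diminished.

diminished third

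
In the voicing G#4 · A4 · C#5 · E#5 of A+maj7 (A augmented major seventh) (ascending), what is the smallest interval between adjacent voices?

minor second

Adjacent intervals: G#4→A4 = minor second; A4→C#5 = major third; C#5→E#5 = major third.
The smallest is G#4 to A4, a minor second (1 semitone).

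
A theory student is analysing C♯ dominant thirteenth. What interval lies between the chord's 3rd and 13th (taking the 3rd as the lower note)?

Spelling the chord: C♯ E♯ G♯ B D♯ A♯.
3rd = E♯; 13th = A♯.
Counting 11 letters and 17 half steps from E♯ gives a perfect eleventh.

P11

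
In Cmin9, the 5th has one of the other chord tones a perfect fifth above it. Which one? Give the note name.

Cmin9: C-Eb-G-Bb-D.
The 5th is G. A perfect fifth above G is D.
D is the chord's 9th.

D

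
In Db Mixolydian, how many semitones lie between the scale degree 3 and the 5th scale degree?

The scale is Db Eb F Gb Ab Bb Cb.
F up to Ab is a minor third — 3 semitones.

3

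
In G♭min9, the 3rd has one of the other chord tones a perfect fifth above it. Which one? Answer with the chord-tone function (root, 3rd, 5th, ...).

Spelling the chord: G♭, B𝄫, D♭, F♭, A♭.
The 3rd is B𝄫. A perfect fifth above B𝄫 is F♭.
F♭ is the chord's 7th.

7th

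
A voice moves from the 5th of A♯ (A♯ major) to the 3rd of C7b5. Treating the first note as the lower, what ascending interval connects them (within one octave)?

A♯ (A♯ major) has E♯ as its 5th, and C7b5 has E as its 3rd.
8 letter names make it an octave; at 11 semitones (a half step narrower than perfect) the quality is diminished.

diminished octave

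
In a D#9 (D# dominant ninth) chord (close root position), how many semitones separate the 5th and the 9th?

7

D#9 is spelled D#, F##, A#, C#, E#.
A# to E# is a perfect fifth: 7 semitones.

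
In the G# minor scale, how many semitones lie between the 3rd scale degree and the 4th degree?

2

The scale is G# A# B C# D# E F#.
B up to C# is a major second — 2 semitones.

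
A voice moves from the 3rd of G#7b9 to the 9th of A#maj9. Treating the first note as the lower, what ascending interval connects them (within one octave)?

perfect unison

The 3rd of G#7b9 is B#; the 9th of A#maj9 is B#.
Counting 1 letters and 0 half steps from B# gives a perfect unison.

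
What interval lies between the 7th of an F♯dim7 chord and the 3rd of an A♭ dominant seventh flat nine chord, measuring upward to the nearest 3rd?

The 7th of F♯dim7 is E♭; the 3rd of A♭ dominant seventh flat nine is C.
E♭ up to C spans 6 letter names and 9 semitones — a major sixth.

major sixth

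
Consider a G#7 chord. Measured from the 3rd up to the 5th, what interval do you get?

Spelling the chord: G# B# D# F#.
So we need the interval from B# up to D#.
3 letter names make it a third; at 3 semitones (a half step narrower than major) the quality is minor.

minor third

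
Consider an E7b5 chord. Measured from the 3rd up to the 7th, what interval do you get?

diminished 5th

E dominant seventh flat five: E–G#–Bb–D.
3rd = G#; 7th = D.
From G# to D: 6 semitones over a fifth = diminished.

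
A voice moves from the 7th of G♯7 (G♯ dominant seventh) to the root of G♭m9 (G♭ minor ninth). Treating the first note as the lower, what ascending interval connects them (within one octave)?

diminished 2nd

G♯7 (G♯ dominant seventh) has F♯ as its 7th, and G♭m9 (G♭ minor ninth) has G♭ as its root.
2 letter names make it a second; at 0 semitones (a whole step narrower than major) the quality is diminished.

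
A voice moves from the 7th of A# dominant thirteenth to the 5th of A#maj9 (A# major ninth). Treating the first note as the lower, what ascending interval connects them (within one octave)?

The 7th of A# dominant thirteenth is G#; the 5th of A#maj9 (A# major ninth) is E#.
G# up to E# spans 6 letter names and 9 semitones — a major sixth.

major sixth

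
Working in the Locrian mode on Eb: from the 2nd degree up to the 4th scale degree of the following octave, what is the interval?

Eb locrian: Eb Fb Gb Ab Bbb Cb Db.
The 2nd degree is Fb and the 4th degree (up an octave) is Ab.
Counting 10 letters and 16 half steps from Fb gives a major tenth.

major tenth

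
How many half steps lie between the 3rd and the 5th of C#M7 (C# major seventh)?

3

Spelling the chord: C#, E#, G#, B#.
E# to G# is a minor third: 3 semitones.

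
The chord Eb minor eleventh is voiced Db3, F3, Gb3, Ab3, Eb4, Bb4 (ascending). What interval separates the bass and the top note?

major 13th

The outer voices are Db3 and Bb4.
Counting 13 letters and 21 half steps from Db gives a major thirteenth.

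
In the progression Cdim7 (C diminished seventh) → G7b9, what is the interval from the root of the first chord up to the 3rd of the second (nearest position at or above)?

major seventh

The root of Cdim7 (C diminished seventh) is C; the 3rd of G7b9 is B.
C up to B spans 7 letter names and 11 semitones — a major seventh.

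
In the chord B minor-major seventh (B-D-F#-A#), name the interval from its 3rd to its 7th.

3rd = D; 7th = A#.
D up to A# is 8 semitones, a half step wider than a perfect fifth, so the interval is augmented.

augmented 5th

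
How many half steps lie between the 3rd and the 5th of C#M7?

3

Spelling the chord: C#-E#-G#-B#.
E# to G# is a minor third: 3 semitones.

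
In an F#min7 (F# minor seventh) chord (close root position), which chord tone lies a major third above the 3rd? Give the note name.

C#

F# minor seventh: F#, A, C#, E.
The 3rd is A. A major third above A is C#.
C# is the chord's 5th.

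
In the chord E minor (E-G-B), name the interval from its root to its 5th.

Root = E; 5th = B.
E up to B spans 5 letter names and 7 semitones — a perfect fifth.

perfect fifth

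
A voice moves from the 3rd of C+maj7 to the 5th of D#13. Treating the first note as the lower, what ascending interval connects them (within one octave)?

The 3rd of C+maj7 is E; the 5th of D#13 is A#.
E up to A# is 6 semitones, a half step wider than a perfect fourth, so the interval is augmented.

augmented 4th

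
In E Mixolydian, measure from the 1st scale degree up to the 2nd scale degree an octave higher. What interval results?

major ninth

The scale runs E F# G# A B C# D.
1st scale degree = E; degree 2 (up an octave) = F#.
Counting 9 letters and 14 half steps from E gives a major ninth.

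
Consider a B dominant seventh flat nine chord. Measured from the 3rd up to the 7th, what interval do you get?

diminished fifth

B7b9 is spelled B-D#-F#-A-C.
That puts D# below A.
5 letter names make it a fifth; at 6 semitones (a half step narrower than perfect) the quality is diminished.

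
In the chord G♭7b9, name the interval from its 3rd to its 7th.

G♭7b9 is spelled G♭–B♭–D♭–F♭–A𝄫.
That puts B♭ below F♭.
B♭ up to F♭ is 6 semitones, a half step narrower than a perfect fifth, so the interval is diminished.
This 3–7 tritone is the characteristic tension at the heart of the dominant sound.

diminished fifth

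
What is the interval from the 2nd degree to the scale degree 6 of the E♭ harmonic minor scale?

Spelling the E♭ harmonic minor scale: E♭ F G♭ A♭ B♭ C♭ D.
The 2nd degree is F and the degree 6 is C♭.
From F to C♭: 6 semitones over a fifth = diminished.

diminished fifth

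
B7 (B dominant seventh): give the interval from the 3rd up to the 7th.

B7 (B dominant seventh) is spelled B-D♯-F♯-A.
So we need the interval from D♯ up to A.
5 letter names make it a fifth; at 6 semitones (a half step narrower than perfect) the quality is diminished.

diminished fifth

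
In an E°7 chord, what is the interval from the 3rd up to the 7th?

diminished fifth

Spelling the chord: E–G–Bb–Db.
That puts G below Db.
G up to Db is 6 semitones, a half step narrower than a perfect fifth, so the interval is diminished.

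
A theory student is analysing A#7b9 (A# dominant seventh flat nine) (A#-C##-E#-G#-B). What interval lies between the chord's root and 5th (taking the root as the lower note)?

perfect 5th

The root is A# and the 5th is E#.
A# up to E# spans 5 letter names and 7 semitones — a perfect fifth.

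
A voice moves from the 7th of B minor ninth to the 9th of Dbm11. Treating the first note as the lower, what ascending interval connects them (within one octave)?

B minor ninth has A as its 7th, and Dbm11 has Eb as its 9th.
From A to Eb: 6 semitones over a fifth = diminished.

diminished fifth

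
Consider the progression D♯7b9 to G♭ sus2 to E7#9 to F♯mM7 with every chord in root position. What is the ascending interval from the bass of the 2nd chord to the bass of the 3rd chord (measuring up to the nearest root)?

The roots are G♭ and E.
G♭ up to E is 10 semitones, a half step wider than a major sixth, so the interval is augmented.

augmented 6th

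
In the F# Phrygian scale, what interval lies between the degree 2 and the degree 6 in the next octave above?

perfect twelfth

The scale runs F# G A B C# D E.
That puts G below D.
From G to D is 19 semitones, exactly the perfect twelfth.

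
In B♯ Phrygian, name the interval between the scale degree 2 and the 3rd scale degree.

major second

Spelling B♯ Phrygian: B♯ C♯ D♯ E♯ F𝄪 G♯ A♯.
That puts C♯ below D♯.
C♯ up to D♯ spans 2 letter names and 2 semitones — a major second.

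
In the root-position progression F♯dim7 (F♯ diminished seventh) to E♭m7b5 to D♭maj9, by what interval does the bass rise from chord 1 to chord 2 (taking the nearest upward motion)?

The roots are F♯ and E♭.
7 letter names make it a seventh; at 9 semitones (a whole step narrower than major) the quality is diminished.

diminished seventh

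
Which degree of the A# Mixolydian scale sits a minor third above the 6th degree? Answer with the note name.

A#

The scale is A# B# C## D# E# F## G#.
The 6th degree is F##; a minor third above that is A# — scale degree 1.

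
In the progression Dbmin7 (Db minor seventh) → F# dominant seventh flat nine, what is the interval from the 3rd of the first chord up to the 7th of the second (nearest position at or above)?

Dbmin7 (Db minor seventh) has Fb as its 3rd, and F# dominant seventh flat nine has E as its 7th.
7 letter names make it a seventh; at 12 semitones (a half step wider than major) the quality is augmented.

augmented seventh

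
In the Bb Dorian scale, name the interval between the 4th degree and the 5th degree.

The scale runs Bb C Db Eb F G Ab.
So we need the interval from Eb up to F.
Counting 2 letters and 2 half steps from Eb gives a major second.

major 2nd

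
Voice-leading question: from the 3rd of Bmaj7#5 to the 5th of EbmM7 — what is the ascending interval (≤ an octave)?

Bmaj7#5 has D# as its 3rd, and EbmM7 has Bb as its 5th.
D# up to Bb is 7 semitones, a whole step narrower than a major sixth, so the interval is diminished.

d6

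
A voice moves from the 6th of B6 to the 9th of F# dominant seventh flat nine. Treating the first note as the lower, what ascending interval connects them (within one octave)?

B6 has G# as its 6th, and F# dominant seventh flat nine has G as its 9th.
G# up to G is 11 semitones, a half step narrower than a perfect octave, so the interval is diminished.

diminished octave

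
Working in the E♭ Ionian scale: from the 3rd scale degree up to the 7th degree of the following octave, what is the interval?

The scale runs E♭ F G A♭ B♭ C D.
3rd scale degree = G; scale degree 7 (up an octave) = D.
G up to D spans 12 letter names and 19 semitones — a perfect twelfth.

perfect 12th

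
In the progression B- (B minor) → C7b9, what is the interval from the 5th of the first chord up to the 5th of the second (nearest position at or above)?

minor second

B- (B minor) has F# as its 5th, and C7b9 has G as its 5th.
F# up to G is 1 semitone, a half step narrower than a major second, so the interval is minor.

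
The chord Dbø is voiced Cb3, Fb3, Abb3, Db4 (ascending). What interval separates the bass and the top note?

major ninth

The outer voices are Cb3 and Db4.
Cb up to Db spans 9 letter names and 14 semitones — a major ninth.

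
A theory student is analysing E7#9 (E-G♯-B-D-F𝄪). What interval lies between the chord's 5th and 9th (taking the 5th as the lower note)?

A5

The 5th is B and the 9th is F𝄪.
B up to F𝄪 is 8 semitones, a half step wider than a perfect fifth, so the interval is augmented.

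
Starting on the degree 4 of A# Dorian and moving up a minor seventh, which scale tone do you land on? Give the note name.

C#

The scale is A# B# C# D# E# F## G#.
The degree 4 is D#; a minor seventh above that is C# — scale degree 3.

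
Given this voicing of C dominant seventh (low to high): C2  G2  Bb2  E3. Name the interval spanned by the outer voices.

major tenth

The outer voices are C2 and E3.
C up to E spans 10 letter names and 16 semitones — a major tenth.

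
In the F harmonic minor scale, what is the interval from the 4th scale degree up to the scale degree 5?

major second

The scale runs F G Ab Bb C Db E.
So we need the interval from Bb up to C.
Counting 2 letters and 2 half steps from Bb gives a major second.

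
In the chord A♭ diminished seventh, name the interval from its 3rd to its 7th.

diminished fifth

A♭dim7: A♭, C♭, E𝄫, G𝄫.
The 3rd is C♭ and the 7th is G𝄫.
From C♭ to G𝄫: 6 semitones over a fifth = diminished.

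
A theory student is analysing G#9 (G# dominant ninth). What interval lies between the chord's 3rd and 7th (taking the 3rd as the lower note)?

diminished fifth

The chord tones of G#9 (G# dominant ninth) are G# B# D# F# A#.
3rd = B#; 7th = F#.
5 letter names make it a fifth; at 6 semitones (a half step narrower than perfect) the quality is diminished.
That tritone between 3rd and 7th is what gives the dominant seventh its pull toward resolution.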